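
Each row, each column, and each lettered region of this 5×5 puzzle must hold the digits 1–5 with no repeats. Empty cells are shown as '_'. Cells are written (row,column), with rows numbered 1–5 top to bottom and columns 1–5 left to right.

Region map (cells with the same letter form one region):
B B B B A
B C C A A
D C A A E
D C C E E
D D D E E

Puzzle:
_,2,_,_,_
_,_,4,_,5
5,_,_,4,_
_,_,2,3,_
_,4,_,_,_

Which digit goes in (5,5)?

1

(4,1) = 1: row 4 has {2,3}; col 1 has {5}; region has {4,5} → only 1 remains.
(4,2) = 5: row 4 has {1,2,3}; col 2 has {2,4}; region has {2,4} → only 5 remains.
(4,5) = 4: row 4 has {1,2,3,5}; col 5 has {5}; region has {3} → only 4 remains.
(5,3) = 3: row 5 has {4}; col 3 has {2,4}; region has {1,4,5} → only 3 remains.
(2,1) = 3: row 2 has {4,5}; col 1 has {1,5}; region has {2} → only 3 remains.
(2,2) = 1: row 2 has {3,4,5}; col 2 has {2,4,5}; region has {2,4,5} → only 1 remains.
(2,4) = 2: row 2 has {1,3,4,5}; col 4 has {3,4}; region has {4,5} → only 2 remains.
(3,2) = 3: row 3 has {4,5}; col 2 has {1,2,4,5}; region has {1,2,4,5} → only 3 remains.
(3,3) = 1: row 3 has {3,4,5}; col 3 has {2,3,4}; region has {2,4,5} → only 1 remains.
(3,5) = 2: row 3 has {1,3,4,5}; col 5 has {4,5}; region has {3,4} → only 2 remains.
(5,1) = 2: row 5 has {3,4}; col 1 has {1,3,5}; region has {1,3,4,5} → only 2 remains.
(5,5) = 1: row 5 has {2,3,4}; col 5 has {2,4,5}; region has {2,3,4} → only 1 remains.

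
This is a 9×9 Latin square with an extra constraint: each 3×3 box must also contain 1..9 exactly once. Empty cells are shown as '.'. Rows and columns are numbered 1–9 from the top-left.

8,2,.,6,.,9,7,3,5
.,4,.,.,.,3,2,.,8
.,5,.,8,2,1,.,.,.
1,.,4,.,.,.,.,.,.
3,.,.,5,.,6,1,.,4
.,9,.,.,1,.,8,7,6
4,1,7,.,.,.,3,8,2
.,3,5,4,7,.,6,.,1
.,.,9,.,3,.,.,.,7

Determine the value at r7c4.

9

r1c3 = 1: row 1 has {2,3,5,6,7,8,9}; col 3 has {4,5,7,9}; box has {2,4,5,8} → only 1 remains.
r1c5 = 4: row 1 has {1,2,3,5,6,7,8,9}; col 5 has {1,2,3,7}; box has {1,2,3,6,8,9} → only 4 remains.
r2c3 = 6: row 2 has {2,3,4,8}; col 3 has {1,4,5,7,9}; box has {1,2,4,5,8} → only 6 remains.
r2c4 = 7: row 2 has {2,3,4,6,8}; col 4 has {4,5,6,8}; box has {1,2,3,4,6,8,9} → only 7 remains.
r2c5 = 5: row 2 has {2,3,4,6,7,8}; col 5 has {1,2,3,4,7}; box has {1,2,3,4,6,7,8,9} → only 5 remains.
r3c3 = 3: row 3 has {1,2,5,8}; col 3 has {1,4,5,6,7,9}; box has {1,2,4,5,6,8} → only 3 remains.
r3c9 = 9: row 3 has {1,2,3,5,8}; col 9 has {1,2,4,5,6,7,8}; box has {2,3,5,7,8} → only 9 remains.
r4c9 = 3: row 4 has {1,4}; col 9 has {1,2,4,5,6,7,8,9}; box has {1,4,6,7,8} → only 3 remains.
r6c3 = 2: row 6 has {1,6,7,8,9}; col 3 has {1,3,4,5,6,7,9}; box has {1,3,4,9} → only 2 remains.
r6c4 = 3: row 6 has {1,2,6,7,8,9}; col 4 has {4,5,6,7,8}; box has {1,5,6} → only 3 remains.
r6c6 = 4: row 6 has {1,2,3,6,7,8,9}; col 6 has {1,3,6,9}; box has {1,3,5,6} → only 4 remains.
r7c4 = 9: row 7 has {1,2,3,4,7,8}; col 4 has {3,4,5,6,7,8}; box has {3,4,7} → only 9 remains.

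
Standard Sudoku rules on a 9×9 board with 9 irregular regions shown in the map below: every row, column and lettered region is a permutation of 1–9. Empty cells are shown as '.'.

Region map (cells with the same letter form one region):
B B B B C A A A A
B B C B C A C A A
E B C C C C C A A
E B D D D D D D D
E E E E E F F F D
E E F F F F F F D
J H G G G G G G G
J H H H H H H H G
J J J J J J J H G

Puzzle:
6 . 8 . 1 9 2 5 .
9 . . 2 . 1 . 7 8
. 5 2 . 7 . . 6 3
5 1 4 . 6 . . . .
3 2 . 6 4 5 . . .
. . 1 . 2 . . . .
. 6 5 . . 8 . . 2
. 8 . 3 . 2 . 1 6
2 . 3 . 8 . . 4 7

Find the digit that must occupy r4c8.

r1c9 = 4 (sole candidate).
r2c3 = 6 (sole candidate).
r3c6 = 4 (sole candidate).
r4c9 = 9 (sole candidate).
r5c9 = 1 (sole candidate).
r6c9 = 5 (sole candidate).
r9c2 = 9 (sole candidate).
r9c6 = 6 (sole candidate).
r1c4 = 7 (sole candidate).
r4c4 = 8 (sole candidate).
r6c2 = 7 (sole candidate).
r6c6 = 3 (sole candidate).
r1c2 = 3 (sole candidate).
r2c2 = 4 (sole candidate).
r3c4 = 9 (sole candidate).
r3c7 = 8 (sole candidate).
r4c6 = 7 (sole candidate).
r4c7 = 3 (sole candidate).
r4c8 = 2: row 4 has {1,3,4,5,6,7,8,9}; col 8 has {1,4,5,6,7}; region has {1,3,4,5,6,7,8,9} → only 2 remains.

2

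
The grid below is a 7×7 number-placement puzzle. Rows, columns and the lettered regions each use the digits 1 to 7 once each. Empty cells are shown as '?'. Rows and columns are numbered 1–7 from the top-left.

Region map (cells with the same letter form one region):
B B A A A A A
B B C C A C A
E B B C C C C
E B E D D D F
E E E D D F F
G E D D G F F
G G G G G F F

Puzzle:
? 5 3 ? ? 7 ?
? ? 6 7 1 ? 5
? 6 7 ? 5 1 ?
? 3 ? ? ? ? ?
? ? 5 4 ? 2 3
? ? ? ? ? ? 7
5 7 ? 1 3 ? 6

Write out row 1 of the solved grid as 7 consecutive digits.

row 5, column 2 = 1 (sole candidate).
row 7, column 6 = 4 (sole candidate).
row 2, column 6 = 3 (sole candidate).
row 3, column 4 = 2 (sole candidate).
row 3, column 7 = 4 (sole candidate).
row 4, column 7 = 1 (sole candidate).
row 6, column 6 = 5 (sole candidate).
row 7, column 3 = 2 (sole candidate).
row 1, column 4 = 6: row 1 has {3,5,7}; col 4 has {1,2,4,7}; region has {1,3,5,7} → only 6 remains.
row 1, column 7 = 2: row 1 has {3,5,6,7}; col 7 has {1,3,4,5,6,7}; region has {1,3,5,6,7} → only 2 remains.
row 3, column 1 = 3 (sole candidate).
row 4, column 3 = 4 (sole candidate).
row 4, column 4 = 5 (sole candidate).
row 4, column 6 = 6 (sole candidate).
row 5, column 5 = 7 (sole candidate).
row 6, column 2 = 2 (sole candidate).
row 6, column 3 = 1 (sole candidate).
row 6, column 4 = 3 (sole candidate).
row 1, column 5 = 4: row 1 has {2,3,5,6,7}; col 5 has {1,3,5,7}; region has {1,2,3,5,6,7} → only 4 remains.
row 2, column 2 = 4 (sole candidate).
row 4, column 1 = 7 (sole candidate).
row 4, column 5 = 2 (sole candidate).
row 5, column 1 = 6 (sole candidate).
row 6, column 1 = 4 (sole candidate).
row 6, column 5 = 6 (sole candidate).
row 1, column 1 = 1: row 1 has {2,3,4,5,6,7}; col 1 has {3,4,5,6,7}; region has {3,4,5,6,7} → only 1 remains.

1536472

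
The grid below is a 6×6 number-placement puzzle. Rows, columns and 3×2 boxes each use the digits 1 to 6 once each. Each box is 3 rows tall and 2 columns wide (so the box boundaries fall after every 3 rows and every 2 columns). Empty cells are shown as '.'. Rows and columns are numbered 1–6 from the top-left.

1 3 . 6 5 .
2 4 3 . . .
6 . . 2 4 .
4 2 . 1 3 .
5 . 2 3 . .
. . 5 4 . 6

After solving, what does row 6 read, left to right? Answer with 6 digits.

row 1, column 3 = 4: row 1 has {1,3,5,6}; col 3 has {2,3,5}; box has {2,3,6} → only 4 remains.
row 1, column 6 = 2: row 1 has {1,3,4,5,6}; col 6 has {6}; box has {4,5} → only 2 remains.
row 2, column 4 = 5: row 2 has {2,3,4}; col 4 has {1,2,3,4,6}; box has {2,3,4,6} → only 5 remains.
row 2, column 6 = 1: row 2 has {2,3,4,5}; col 6 has {2,6}; box has {2,4,5} → only 1 remains.
row 3, column 2 = 5: row 3 has {2,4,6}; col 2 has {2,3,4}; box has {1,2,3,4,6} → only 5 remains.
row 3, column 3 = 1: row 3 has {2,4,5,6}; col 3 has {2,3,4,5}; box has {2,3,4,5,6} → only 1 remains.
row 3, column 6 = 3: row 3 has {1,2,4,5,6}; col 6 has {1,2,6}; box has {1,2,4,5} → only 3 remains.
row 4, column 3 = 6: row 4 has {1,2,3,4}; col 3 has {1,2,3,4,5}; box has {1,2,3,4,5} → only 6 remains.
row 4, column 6 = 5: row 4 has {1,2,3,4,6}; col 6 has {1,2,3,6}; box has {3,6} → only 5 remains.
row 5, column 5 = 1: row 5 has {2,3,5}; col 5 has {3,4,5}; box has {3,5,6} → only 1 remains.
row 5, column 6 = 4: row 5 has {1,2,3,5}; col 6 has {1,2,3,5,6}; box has {1,3,5,6} → only 4 remains.
row 6, column 1 = 3: row 6 has {4,5,6}; col 1 has {1,2,4,5,6}; box has {2,4,5} → only 3 remains.
row 6, column 2 = 1: row 6 has {3,4,5,6}; col 2 has {2,3,4,5}; box has {2,3,4,5} → only 1 remains.
row 6, column 5 = 2: row 6 has {1,3,4,5,6}; col 5 has {1,3,4,5}; box has {1,3,4,5,6} → only 2 remains.

315426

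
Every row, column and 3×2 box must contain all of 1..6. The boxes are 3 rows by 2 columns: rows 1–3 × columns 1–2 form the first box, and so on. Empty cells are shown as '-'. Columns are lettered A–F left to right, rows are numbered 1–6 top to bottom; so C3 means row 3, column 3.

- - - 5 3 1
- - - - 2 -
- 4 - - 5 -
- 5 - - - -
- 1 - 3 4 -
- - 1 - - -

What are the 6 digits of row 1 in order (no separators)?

F3 = 6: row 3 has {4,5}; col 6 has {1}; box has {1,2,3,5} → only 6 remains.
E6 = 6: row 6 has {1}; col 5 has {2,3,4,5}; box has {4} → only 6 remains.
F2 = 4: row 2 has {2}; col 6 has {1,6}; box has {1,2,3,5,6} → only 4 remains.
E4 = 1: row 4 has {5}; col 5 has {2,3,4,5,6}; box has {4,6} → only 1 remains.
C1 = 4: in row 1, 4 can only go here (every other open cell in that row sees a 4).
A2 = 5: in row 2, 5 can only go here (every other open cell in that row sees a 5).
D2 = 1: in row 2, 1 can only go here (every other open cell in that row sees a 1).
D3 = 2: row 3 has {4,5,6}; col 4 has {1,3,5}; box has {1,4,5} → only 2 remains.
D6 = 4: row 6 has {1,6}; col 4 has {1,2,3,5}; box has {1,3} → only 4 remains.
C3 = 3: row 3 has {2,4,5,6}; col 3 has {1,4}; box has {1,2,4,5} → only 3 remains.
D4 = 6: row 4 has {1,5}; col 4 has {1,2,3,4,5}; box has {1,3,4} → only 6 remains.
C2 = 6: row 2 has {1,2,4,5}; col 3 has {1,3,4}; box has {1,2,3,4,5} → only 6 remains.
A3 = 1: row 3 has {2,3,4,5,6}; col 1 has {5}; box has {4,5} → only 1 remains.
C4 = 2: row 4 has {1,5,6}; col 3 has {1,3,4,6}; box has {1,3,4,6} → only 2 remains.
F4 = 3: row 4 has {1,2,5,6}; col 6 has {1,4,6}; box has {1,4,6} → only 3 remains.
C5 = 5: row 5 has {1,3,4}; col 3 has {1,2,3,4,6}; box has {1,2,3,4,6} → only 5 remains.
F5 = 2: row 5 has {1,3,4,5}; col 6 has {1,3,4,6}; box has {1,3,4,6} → only 2 remains.
F6 = 5: row 6 has {1,4,6}; col 6 has {1,2,3,4,6}; box has {1,2,3,4,6} → only 5 remains.
B2 = 3: row 2 has {1,2,4,5,6}; col 2 has {1,4,5}; box has {1,4,5} → only 3 remains.
A4 = 4: row 4 has {1,2,3,5,6}; col 1 has {1,5}; box has {1,5} → only 4 remains.
A5 = 6: row 5 has {1,2,3,4,5}; col 1 has {1,4,5}; box has {1,4,5} → only 6 remains.
B6 = 2: row 6 has {1,4,5,6}; col 2 has {1,3,4,5}; box has {1,4,5,6} → only 2 remains.
A1 = 2: row 1 has {1,3,4,5}; col 1 has {1,4,5,6}; box has {1,3,4,5} → only 2 remains.
B1 = 6: row 1 has {1,2,3,4,5}; col 2 has {1,2,3,4,5}; box has {1,2,3,4,5} → only 6 remains.

264531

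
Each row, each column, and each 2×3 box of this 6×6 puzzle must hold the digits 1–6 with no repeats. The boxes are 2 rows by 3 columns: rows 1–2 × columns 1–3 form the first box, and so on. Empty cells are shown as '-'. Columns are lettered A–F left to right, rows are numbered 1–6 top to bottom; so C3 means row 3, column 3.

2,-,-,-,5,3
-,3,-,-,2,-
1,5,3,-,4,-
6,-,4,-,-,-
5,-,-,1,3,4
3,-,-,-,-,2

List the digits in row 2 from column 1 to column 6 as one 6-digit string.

435621

A2 = 4: row 2 has {2,3}; col 1 has {1,2,3,5,6}; box has {2,3} → only 4 remains.
D2 = 6: row 2 has {2,3,4}; col 4 has {1}; box has {2,3,5} → only 6 remains.
F2 = 1: row 2 has {2,3,4,6}; col 6 has {2,3,4}; box has {2,3,5,6} → only 1 remains.
D3 = 2 (sole candidate).
F3 = 6 (sole candidate).
B4 = 2 (sole candidate).
E4 = 1 (sole candidate).
F4 = 5 (sole candidate).
B5 = 6 (sole candidate).
C5 = 2 (sole candidate).
C6 = 1 (sole candidate).
D6 = 5 (sole candidate).
E6 = 6 (sole candidate).
B1 = 1 (sole candidate).
C1 = 6 (sole candidate).
D1 = 4 (sole candidate).
C2 = 5: row 2 has {1,2,3,4,6}; col 3 has {1,2,3,4,6}; box has {1,2,3,4,6} → only 5 remains.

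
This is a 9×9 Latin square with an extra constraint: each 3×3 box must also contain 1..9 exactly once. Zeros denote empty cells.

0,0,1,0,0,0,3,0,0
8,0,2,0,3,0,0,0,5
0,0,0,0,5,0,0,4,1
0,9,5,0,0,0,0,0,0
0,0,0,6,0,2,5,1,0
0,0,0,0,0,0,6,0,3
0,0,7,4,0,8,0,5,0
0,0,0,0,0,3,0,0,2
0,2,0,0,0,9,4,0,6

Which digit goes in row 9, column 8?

row 7, column 9 = 9 (sole candidate).
row 7, column 7 = 1 (sole candidate).
row 4, column 1 = 6 (hidden single in row 4).
row 7, column 1 = 3 (sole candidate).
row 7, column 2 = 6 (sole candidate).
row 7, column 5 = 2 (sole candidate).
row 9, column 3 = 8 (sole candidate).
row 6, column 3 = 4 (sole candidate).
row 8, column 3 = 9 (sole candidate).
row 5, column 1 = 7 (sole candidate).
row 5, column 3 = 3 (sole candidate).
row 3, column 1 = 9 (sole candidate).
row 3, column 3 = 6 (sole candidate).
row 3, column 6 = 7 (sole candidate).
row 5, column 2 = 8 (sole candidate).
row 5, column 9 = 4 (sole candidate).
row 6, column 2 = 1 (sole candidate).
row 6, column 6 = 5 (sole candidate).
row 3, column 2 = 3 (sole candidate).
row 5, column 5 = 9 (sole candidate).
row 6, column 1 = 2 (sole candidate).
row 4, column 4 = 3 (hidden single in row 4).
row 6, column 8 = 9 (hidden single in row 6).
row 1, column 4 = 9 (hidden single in row 1).
row 2, column 4 = 1 (sole candidate).
row 1, column 8 = 2 (hidden single in row 1).
row 3, column 7 = 8 (sole candidate).
row 8, column 7 = 7 (sole candidate).
row 8, column 8 = 8 (sole candidate).
row 9, column 8 = 3: row 9 has {2,4,6,8,9}; col 8 has {1,2,4,5,8,9}; box has {1,2,4,5,6,7,8,9} → only 3 remains.

3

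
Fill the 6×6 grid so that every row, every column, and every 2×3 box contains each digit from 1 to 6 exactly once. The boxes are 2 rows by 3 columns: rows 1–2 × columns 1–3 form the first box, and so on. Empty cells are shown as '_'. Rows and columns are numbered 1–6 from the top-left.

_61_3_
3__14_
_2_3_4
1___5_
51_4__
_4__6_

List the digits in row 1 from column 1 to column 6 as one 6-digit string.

row 2, column 2 = 5: row 2 has {1,3,4}; col 2 has {1,2,4,6}; box has {1,3,6} → only 5 remains.
row 2, column 3 = 2: row 2 has {1,3,4,5}; col 3 has {1}; box has {1,3,5,6} → only 2 remains.
row 2, column 6 = 6: row 2 has {1,2,3,4,5}; col 6 has {4}; box has {1,3,4} → only 6 remains.
row 3, column 1 = 6: row 3 has {2,3,4}; col 1 has {1,3,5}; box has {1,2} → only 6 remains.
row 3, column 3 = 5: row 3 has {2,3,4,6}; col 3 has {1,2}; box has {1,2,6} → only 5 remains.
row 3, column 5 = 1: row 3 has {2,3,4,5,6}; col 5 has {3,4,5,6}; box has {3,4,5} → only 1 remains.
row 4, column 2 = 3: row 4 has {1,5}; col 2 has {1,2,4,5,6}; box has {1,2,5,6} → only 3 remains.
row 4, column 3 = 4: row 4 has {1,3,5}; col 3 has {1,2,5}; box has {1,2,3,5,6} → only 4 remains.
row 4, column 6 = 2: row 4 has {1,3,4,5}; col 6 has {4,6}; box has {1,3,4,5} → only 2 remains.
row 5, column 5 = 2: row 5 has {1,4,5}; col 5 has {1,3,4,5,6}; box has {4,6} → only 2 remains.
row 5, column 6 = 3: row 5 has {1,2,4,5}; col 6 has {2,4,6}; box has {2,4,6} → only 3 remains.
row 6, column 1 = 2: row 6 has {4,6}; col 1 has {1,3,5,6}; box has {1,4,5} → only 2 remains.
row 6, column 3 = 3: row 6 has {2,4,6}; col 3 has {1,2,4,5}; box has {1,2,4,5} → only 3 remains.
row 6, column 4 = 5: row 6 has {2,3,4,6}; col 4 has {1,3,4}; box has {2,3,4,6} → only 5 remains.
row 6, column 6 = 1: row 6 has {2,3,4,5,6}; col 6 has {2,3,4,6}; box has {2,3,4,5,6} → only 1 remains.
row 1, column 1 = 4: row 1 has {1,3,6}; col 1 has {1,2,3,5,6}; box has {1,2,3,5,6} → only 4 remains.
row 1, column 4 = 2: row 1 has {1,3,4,6}; col 4 has {1,3,4,5}; box has {1,3,4,6} → only 2 remains.
row 1, column 6 = 5: row 1 has {1,2,3,4,6}; col 6 has {1,2,3,4,6}; box has {1,2,3,4,6} → only 5 remains.

461235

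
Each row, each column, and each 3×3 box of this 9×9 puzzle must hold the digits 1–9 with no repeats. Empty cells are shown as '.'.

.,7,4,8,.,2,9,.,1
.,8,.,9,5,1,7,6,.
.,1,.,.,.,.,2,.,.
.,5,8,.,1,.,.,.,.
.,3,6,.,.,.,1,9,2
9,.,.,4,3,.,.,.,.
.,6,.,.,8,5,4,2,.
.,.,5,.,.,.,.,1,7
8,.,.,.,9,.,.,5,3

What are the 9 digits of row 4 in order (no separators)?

row 1, column 5 = 6: row 1 has {1,2,4,7,8,9}; col 5 has {1,3,5,8,9}; box has {1,2,5,8,9} → only 6 remains.
row 1, column 8 = 3: row 1 has {1,2,4,6,7,8,9}; col 8 has {1,2,5,6,9}; box has {1,2,6,7,9} → only 3 remains.
row 2, column 9 = 4: row 2 has {1,5,6,7,8,9}; col 9 has {1,2,3,7}; box has {1,2,3,6,7,9} → only 4 remains.
row 3, column 8 = 8: row 3 has {1,2}; col 8 has {1,2,3,5,6,9}; box has {1,2,3,4,6,7,9} → only 8 remains.
row 3, column 9 = 5: row 3 has {1,2,8}; col 9 has {1,2,3,4,7}; box has {1,2,3,4,6,7,8,9} → only 5 remains.
row 4, column 9 = 6: row 4 has {1,5,8}; col 9 has {1,2,3,4,5,7}; box has {1,2,9} → only 6 remains.
row 5, column 5 = 7: row 5 has {1,2,3,6,9}; col 5 has {1,3,5,6,8,9}; box has {1,3,4} → only 7 remains.
row 5, column 6 = 8: row 5 has {1,2,3,6,7,9}; col 6 has {1,2,5}; box has {1,3,4,7} → only 8 remains.
row 6, column 2 = 2: row 6 has {3,4,9}; col 2 has {1,3,5,6,7,8}; box has {3,5,6,8,9} → only 2 remains.
row 6, column 6 = 6: row 6 has {2,3,4,9}; col 6 has {1,2,5,8}; box has {1,3,4,7,8} → only 6 remains.
row 6, column 8 = 7: row 6 has {2,3,4,6,9}; col 8 has {1,2,3,5,6,8,9}; box has {1,2,6,9} → only 7 remains.
row 6, column 9 = 8: row 6 has {2,3,4,6,7,9}; col 9 has {1,2,3,4,5,6,7}; box has {1,2,6,7,9} → only 8 remains.
row 7, column 9 = 9: row 7 has {2,4,5,6,8}; col 9 has {1,2,3,4,5,6,7,8}; box has {1,2,3,4,5,7} → only 9 remains.
row 9, column 2 = 4: row 9 has {3,5,8,9}; col 2 has {1,2,3,5,6,7,8}; box has {5,6,8} → only 4 remains.
row 9, column 6 = 7: row 9 has {3,4,5,8,9}; col 6 has {1,2,5,6,8}; box has {5,8,9} → only 7 remains.
row 9, column 7 = 6: row 9 has {3,4,5,7,8,9}; col 7 has {1,2,4,7,9}; box has {1,2,3,4,5,7,9} → only 6 remains.
row 1, column 1 = 5: row 1 has {1,2,3,4,6,7,8,9}; col 1 has {8,9}; box has {1,4,7,8} → only 5 remains.
row 3, column 5 = 4: row 3 has {1,2,5,8}; col 5 has {1,3,5,6,7,8,9}; box has {1,2,5,6,8,9} → only 4 remains.
row 3, column 6 = 3: row 3 has {1,2,4,5,8}; col 6 has {1,2,5,6,7,8}; box has {1,2,4,5,6,8,9} → only 3 remains.
row 4, column 4 = 2: row 4 has {1,5,6,8}; col 4 has {4,8,9}; box has {1,3,4,6,7,8} → only 2 remains.
row 4, column 6 = 9: row 4 has {1,2,5,6,8}; col 6 has {1,2,3,5,6,7,8}; box has {1,2,3,4,6,7,8} → only 9 remains.
row 4, column 7 = 3: row 4 has {1,2,5,6,8,9}; col 7 has {1,2,4,6,7,9}; box has {1,2,6,7,8,9} → only 3 remains.
row 4, column 8 = 4: row 4 has {1,2,3,5,6,8,9}; col 8 has {1,2,3,5,6,7,8,9}; box has {1,2,3,6,7,8,9} → only 4 remains.
row 5, column 1 = 4: row 5 has {1,2,3,6,7,8,9}; col 1 has {5,8,9}; box has {2,3,5,6,8,9} → only 4 remains.
row 5, column 4 = 5: row 5 has {1,2,3,4,6,7,8,9}; col 4 has {2,4,8,9}; box has {1,2,3,4,6,7,8,9} → only 5 remains.
row 6, column 3 = 1: row 6 has {2,3,4,6,7,8,9}; col 3 has {4,5,6,8}; box has {2,3,4,5,6,8,9} → only 1 remains.
row 6, column 7 = 5: row 6 has {1,2,3,4,6,7,8,9}; col 7 has {1,2,3,4,6,7,9}; box has {1,2,3,4,6,7,8,9} → only 5 remains.
row 8, column 2 = 9: row 8 has {1,5,7}; col 2 has {1,2,3,4,5,6,7,8}; box has {4,5,6,8} → only 9 remains.
row 8, column 5 = 2: row 8 has {1,5,7,9}; col 5 has {1,3,4,5,6,7,8,9}; box has {5,7,8,9} → only 2 remains.
row 8, column 6 = 4: row 8 has {1,2,5,7,9}; col 6 has {1,2,3,5,6,7,8,9}; box has {2,5,7,8,9} → only 4 remains.
row 8, column 7 = 8: row 8 has {1,2,4,5,7,9}; col 7 has {1,2,3,4,5,6,7,9}; box has {1,2,3,4,5,6,7,9} → only 8 remains.
row 9, column 3 = 2: row 9 has {3,4,5,6,7,8,9}; col 3 has {1,4,5,6,8}; box has {4,5,6,8,9} → only 2 remains.
row 9, column 4 = 1: row 9 has {2,3,4,5,6,7,8,9}; col 4 has {2,4,5,8,9}; box has {2,4,5,7,8,9} → only 1 remains.
row 2, column 3 = 3: row 2 has {1,4,5,6,7,8,9}; col 3 has {1,2,4,5,6,8}; box has {1,4,5,7,8} → only 3 remains.
row 3, column 1 = 6: row 3 has {1,2,3,4,5,8}; col 1 has {4,5,8,9}; box has {1,3,4,5,7,8} → only 6 remains.
row 3, column 3 = 9: row 3 has {1,2,3,4,5,6,8}; col 3 has {1,2,3,4,5,6,8}; box has {1,3,4,5,6,7,8} → only 9 remains.
row 3, column 4 = 7: row 3 has {1,2,3,4,5,6,8,9}; col 4 has {1,2,4,5,8,9}; box has {1,2,3,4,5,6,8,9} → only 7 remains.
row 4, column 1 = 7: row 4 has {1,2,3,4,5,6,8,9}; col 1 has {4,5,6,8,9}; box has {1,2,3,4,5,6,8,9} → only 7 remains.

758219346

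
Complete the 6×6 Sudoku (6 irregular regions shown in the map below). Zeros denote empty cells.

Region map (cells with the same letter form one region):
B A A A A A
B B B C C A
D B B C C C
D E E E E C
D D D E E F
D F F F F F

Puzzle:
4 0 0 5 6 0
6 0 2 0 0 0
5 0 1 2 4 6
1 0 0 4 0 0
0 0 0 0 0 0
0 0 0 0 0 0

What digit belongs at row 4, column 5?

3

row 1, column 3 = 3 (sole candidate).
row 3, column 2 = 3 (sole candidate).
row 2, column 2 = 5 (sole candidate).
row 2, column 6 = 4 (hidden single in row 2).
row 4, column 6 = 5 (hidden single in region C).
row 4, column 3 = 6 (sole candidate).
row 5, column 3 = 4 (sole candidate).
row 6, column 3 = 5 (sole candidate).
row 4, column 2 = 2 (sole candidate).
row 4, column 5 = 3: row 4 has {1,2,4,5,6}; col 5 has {4,6}; region has {2,4,6} → only 3 remains.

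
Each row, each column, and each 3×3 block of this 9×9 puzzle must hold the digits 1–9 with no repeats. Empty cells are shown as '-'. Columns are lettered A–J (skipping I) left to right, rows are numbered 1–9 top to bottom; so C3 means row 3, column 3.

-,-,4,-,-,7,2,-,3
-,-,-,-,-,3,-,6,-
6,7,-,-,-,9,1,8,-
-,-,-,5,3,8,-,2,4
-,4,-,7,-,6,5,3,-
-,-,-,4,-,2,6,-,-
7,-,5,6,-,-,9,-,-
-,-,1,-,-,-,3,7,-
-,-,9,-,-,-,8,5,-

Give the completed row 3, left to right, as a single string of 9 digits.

673249185

H1 = 9: row 1 has {2,3,4,7}; col 8 has {2,3,5,6,7,8}; box has {1,2,3,6,8} → only 9 remains.
D3 = 2: row 3 has {1,6,7,8,9}; col 4 has {4,5,6,7}; box has {3,7,9} → only 2 remains.
J3 = 5: row 3 has {1,2,6,7,8,9}; col 9 has {3,4}; box has {1,2,3,6,8,9} → only 5 remains.
G4 = 7: row 4 has {2,3,4,5,8}; col 7 has {1,2,3,5,6,8,9}; box has {2,3,4,5,6} → only 7 remains.
H6 = 1: row 6 has {2,4,6}; col 8 has {2,3,5,6,7,8,9}; box has {2,3,4,5,6,7} → only 1 remains.
H7 = 4: row 7 has {5,6,7,9}; col 8 has {1,2,3,5,6,7,8,9}; box has {3,5,7,8,9} → only 4 remains.
G2 = 4: row 2 has {3,6}; col 7 has {1,2,3,5,6,7,8,9}; box has {1,2,3,5,6,8,9} → only 4 remains.
J2 = 7: row 2 has {3,4,6}; col 9 has {3,4,5}; box has {1,2,3,4,5,6,8,9} → only 7 remains.
C3 = 3: row 3 has {1,2,5,6,7,8,9}; col 3 has {1,4,5,9}; box has {4,6,7} → only 3 remains.
E3 = 4: row 3 has {1,2,3,5,6,7,8,9}; col 5 has {3}; box has {2,3,7,9} → only 4 remains.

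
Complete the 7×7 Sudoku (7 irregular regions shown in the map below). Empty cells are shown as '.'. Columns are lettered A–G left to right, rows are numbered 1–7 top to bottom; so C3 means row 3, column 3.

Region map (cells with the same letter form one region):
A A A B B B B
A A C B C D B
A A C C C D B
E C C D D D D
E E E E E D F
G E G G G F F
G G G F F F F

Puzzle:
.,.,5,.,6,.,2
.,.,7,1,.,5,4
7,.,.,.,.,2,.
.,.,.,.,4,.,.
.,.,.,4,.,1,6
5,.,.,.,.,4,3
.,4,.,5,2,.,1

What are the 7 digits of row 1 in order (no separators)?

E2 = 3 (sole candidate).
D3 = 6 (sole candidate).
G3 = 5 (sole candidate).
G4 = 7 (sole candidate).
F7 = 7 (sole candidate).
F1 = 3: row 1 has {2,5,6}; col 6 has {1,2,4,5,7}; region has {1,2,4,5,6} → only 3 remains.
E3 = 1 (sole candidate).
C4 = 2 (sole candidate).
D4 = 3 (sole candidate).
F4 = 6 (sole candidate).
C5 = 3 (sole candidate).
E6 = 7 (sole candidate).
C7 = 6 (sole candidate).
B1 = 1: row 1 has {2,3,5,6}; col 2 has {4}; region has {5,7} → only 1 remains.
D1 = 7: row 1 has {1,2,3,5,6}; col 4 has {1,3,4,5,6}; region has {1,2,3,4,5,6} → only 7 remains.
B3 = 3 (sole candidate).
C3 = 4 (sole candidate).
A4 = 1 (sole candidate).
B4 = 5 (sole candidate).
A5 = 2 (sole candidate).
B5 = 7 (sole candidate).
E5 = 5 (sole candidate).
B6 = 6 (sole candidate).
C6 = 1 (sole candidate).
D6 = 2 (sole candidate).
A7 = 3 (sole candidate).
A1 = 4: row 1 has {1,2,3,5,6,7}; col 1 has {1,2,3,5,7}; region has {1,3,5,7} → only 4 remains.

4157632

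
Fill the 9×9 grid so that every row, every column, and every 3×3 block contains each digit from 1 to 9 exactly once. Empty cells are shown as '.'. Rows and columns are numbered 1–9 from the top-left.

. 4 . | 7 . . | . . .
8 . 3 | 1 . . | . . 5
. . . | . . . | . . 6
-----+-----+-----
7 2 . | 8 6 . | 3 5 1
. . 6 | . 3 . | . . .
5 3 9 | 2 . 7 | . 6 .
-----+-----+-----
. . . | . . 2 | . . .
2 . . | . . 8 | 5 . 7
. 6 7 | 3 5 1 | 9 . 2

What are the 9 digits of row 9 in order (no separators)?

467351982

R4C3 = 4: row 4 has {1,2,3,5,6,7,8}; col 3 has {3,6,7,9}; box has {2,3,5,6,7,9} → only 4 remains.
R4C6 = 9: row 4 has {1,2,3,4,5,6,7,8}; col 6 has {1,2,7,8}; box has {2,3,6,7,8} → only 9 remains.
R5C1 = 1: row 5 has {3,6}; col 1 has {2,5,7,8}; box has {2,3,4,5,6,7,9} → only 1 remains.
R5C2 = 8: row 5 has {1,3,6}; col 2 has {2,3,4,6}; box has {1,2,3,4,5,6,7,9} → only 8 remains.
R8C3 = 1: row 8 has {2,5,7,8}; col 3 has {3,4,6,7,9}; box has {2,6,7} → only 1 remains.
R9C1 = 4: row 9 has {1,2,3,5,6,7,9}; col 1 has {1,2,5,7,8}; box has {1,2,6,7} → only 4 remains.
R9C8 = 8: row 9 has {1,2,3,4,5,6,7,9}; col 8 has {5,6}; box has {2,5,7,9} → only 8 remains.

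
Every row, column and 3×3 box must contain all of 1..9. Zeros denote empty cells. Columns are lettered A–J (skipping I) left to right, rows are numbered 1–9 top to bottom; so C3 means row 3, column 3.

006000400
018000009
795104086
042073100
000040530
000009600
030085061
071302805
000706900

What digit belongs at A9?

8

B1 = 2: row 1 has {4,6}; col 2 has {1,3,4,7,9}; box has {1,5,6,7,8,9} → only 2 remains.
F2 = 7: row 2 has {1,8,9}; col 6 has {2,3,4,5,6,9}; box has {1,4} → only 7 remains.
H4 = 9: row 4 has {1,2,3,4,7}; col 8 has {3,6,8}; box has {1,3,5,6} → only 9 remains.
J4 = 8: row 4 has {1,2,3,4,7,9}; col 9 has {1,5,6,9}; box has {1,3,5,6,9} → only 8 remains.
E8 = 9: row 8 has {1,2,3,5,7,8}; col 5 has {4,7,8}; box has {2,3,5,6,7,8} → only 9 remains.
H8 = 4: row 8 has {1,2,3,5,7,8,9}; col 8 has {3,6,8,9}; box has {1,5,6,8,9} → only 4 remains.
C9 = 4: row 9 has {6,7,9}; col 3 has {1,2,5,6,8}; box has {1,3,7} → only 4 remains.
E9 = 1: row 9 has {4,6,7,9}; col 5 has {4,7,8,9}; box has {2,3,5,6,7,8,9} → only 1 remains.
H9 = 2: row 9 has {1,4,6,7,9}; col 8 has {3,4,6,8,9}; box has {1,4,5,6,8,9} → only 2 remains.
J9 = 3: row 9 has {1,2,4,6,7,9}; col 9 has {1,5,6,8,9}; box has {1,2,4,5,6,8,9} → only 3 remains.
A1 = 3: row 1 has {2,4,6}; col 1 has {7}; box has {1,2,5,6,7,8,9} → only 3 remains.
E1 = 5: row 1 has {2,3,4,6}; col 5 has {1,4,7,8,9}; box has {1,4,7} → only 5 remains.
F1 = 8: row 1 has {2,3,4,5,6}; col 6 has {2,3,4,5,6,7,9}; box has {1,4,5,7} → only 8 remains.
J1 = 7: row 1 has {2,3,4,5,6,8}; col 9 has {1,3,5,6,8,9}; box has {4,6,8,9} → only 7 remains.
A2 = 4: row 2 has {1,7,8,9}; col 1 has {3,7}; box has {1,2,3,5,6,7,8,9} → only 4 remains.
H2 = 5: row 2 has {1,4,7,8,9}; col 8 has {2,3,4,6,8,9}; box has {4,6,7,8,9} → only 5 remains.
F5 = 1: row 5 has {3,4,5}; col 6 has {2,3,4,5,6,7,8,9}; box has {3,4,7,9} → only 1 remains.
J5 = 2: row 5 has {1,3,4,5}; col 9 has {1,3,5,6,7,8,9}; box has {1,3,5,6,8,9} → only 2 remains.
E6 = 2: row 6 has {6,9}; col 5 has {1,4,5,7,8,9}; box has {1,3,4,7,9} → only 2 remains.
H6 = 7: row 6 has {2,6,9}; col 8 has {2,3,4,5,6,8,9}; box has {1,2,3,5,6,8,9} → only 7 remains.
J6 = 4: row 6 has {2,6,7,9}; col 9 has {1,2,3,5,6,7,8,9}; box has {1,2,3,5,6,7,8,9} → only 4 remains.
C7 = 9: row 7 has {1,3,5,6,8}; col 3 has {1,2,4,5,6,8}; box has {1,3,4,7} → only 9 remains.
D7 = 4: row 7 has {1,3,5,6,8,9}; col 4 has {1,3,7}; box has {1,2,3,5,6,7,8,9} → only 4 remains.
G7 = 7: row 7 has {1,3,4,5,6,8,9}; col 7 has {1,4,5,6,8,9}; box has {1,2,3,4,5,6,8,9} → only 7 remains.
A8 = 6: row 8 has {1,2,3,4,5,7,8,9}; col 1 has {3,4,7}; box has {1,3,4,7,9} → only 6 remains.
D1 = 9: row 1 has {2,3,4,5,6,7,8}; col 4 has {1,3,4,7}; box has {1,4,5,7,8} → only 9 remains.
H1 = 1: row 1 has {2,3,4,5,6,7,8,9}; col 8 has {2,3,4,5,6,7,8,9}; box has {4,5,6,7,8,9} → only 1 remains.
E3 = 3: row 3 has {1,4,5,6,7,8,9}; col 5 has {1,2,4,5,7,8,9}; box has {1,4,5,7,8,9} → only 3 remains.
G3 = 2: row 3 has {1,3,4,5,6,7,8,9}; col 7 has {1,4,5,6,7,8,9}; box has {1,4,5,6,7,8,9} → only 2 remains.
A4 = 5: row 4 has {1,2,3,4,7,8,9}; col 1 has {3,4,6,7}; box has {2,4} → only 5 remains.
D4 = 6: row 4 has {1,2,3,4,5,7,8,9}; col 4 has {1,3,4,7,9}; box has {1,2,3,4,7,9} → only 6 remains.
C5 = 7: row 5 has {1,2,3,4,5}; col 3 has {1,2,4,5,6,8,9}; box has {2,4,5} → only 7 remains.
D5 = 8: row 5 has {1,2,3,4,5,7}; col 4 has {1,3,4,6,7,9}; box has {1,2,3,4,6,7,9} → only 8 remains.
B6 = 8: row 6 has {2,4,6,7,9}; col 2 has {1,2,3,4,7,9}; box has {2,4,5,7} → only 8 remains.
C6 = 3: row 6 has {2,4,6,7,8,9}; col 3 has {1,2,4,5,6,7,8,9}; box has {2,4,5,7,8} → only 3 remains.
D6 = 5: row 6 has {2,3,4,6,7,8,9}; col 4 has {1,3,4,6,7,8,9}; box has {1,2,3,4,6,7,8,9} → only 5 remains.
A7 = 2: row 7 has {1,3,4,5,6,7,8,9}; col 1 has {3,4,5,6,7}; box has {1,3,4,6,7,9} → only 2 remains.
A9 = 8: row 9 has {1,2,3,4,6,7,9}; col 1 has {2,3,4,5,6,7}; box has {1,2,3,4,6,7,9} → only 8 remains.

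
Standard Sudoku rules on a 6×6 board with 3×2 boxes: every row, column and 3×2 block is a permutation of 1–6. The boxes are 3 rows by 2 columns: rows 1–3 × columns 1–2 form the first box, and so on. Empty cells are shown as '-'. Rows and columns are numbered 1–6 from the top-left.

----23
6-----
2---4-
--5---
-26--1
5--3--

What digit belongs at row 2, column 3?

3

row 2, column 6 = 5: row 2 has {6}; col 6 has {1,3}; box has {2,3,4} → only 5 remains.
row 3, column 6 = 6: row 3 has {2,4}; col 6 has {1,3,5}; box has {2,3,4,5} → only 6 remains.
row 5, column 4 = 4: row 5 has {1,2,6}; col 4 has {3}; box has {3,5,6} → only 4 remains.
row 6, column 5 = 6: row 6 has {3,5}; col 5 has {2,4}; box has {1} → only 6 remains.
row 2, column 5 = 1: row 2 has {5,6}; col 5 has {2,4,6}; box has {2,3,4,5,6} → only 1 remains.
row 4, column 5 = 3: row 4 has {5}; col 5 has {1,2,4,6}; box has {1,6} → only 3 remains.
row 5, column 1 = 3: row 5 has {1,2,4,6}; col 1 has {2,5,6}; box has {2,5} → only 3 remains.
row 5, column 5 = 5: row 5 has {1,2,3,4,6}; col 5 has {1,2,3,4,6}; box has {1,3,6} → only 5 remains.
row 2, column 4 = 2: row 2 has {1,5,6}; col 4 has {3,4}; box has {} → only 2 remains.
row 4, column 4 = 1: row 4 has {3,5}; col 4 has {2,3,4}; box has {3,4,5,6} → only 1 remains.
row 6, column 3 = 2: row 6 has {3,5,6}; col 3 has {5,6}; box has {1,3,4,5,6} → only 2 remains.
row 6, column 6 = 4: row 6 has {2,3,5,6}; col 6 has {1,3,5,6}; box has {1,3,5,6} → only 4 remains.
row 3, column 4 = 5: row 3 has {2,4,6}; col 4 has {1,2,3,4}; box has {2} → only 5 remains.
row 4, column 1 = 4: row 4 has {1,3,5}; col 1 has {2,3,5,6}; box has {2,3,5} → only 4 remains.
row 4, column 2 = 6: row 4 has {1,3,4,5}; col 2 has {2}; box has {2,3,4,5} → only 6 remains.
row 4, column 6 = 2: row 4 has {1,3,4,5,6}; col 6 has {1,3,4,5,6}; box has {1,3,4,5,6} → only 2 remains.
row 6, column 2 = 1: row 6 has {2,3,4,5,6}; col 2 has {2,6}; box has {2,3,4,5,6} → only 1 remains.
row 1, column 1 = 1: row 1 has {2,3}; col 1 has {2,3,4,5,6}; box has {2,6} → only 1 remains.
row 1, column 3 = 4: row 1 has {1,2,3}; col 3 has {2,5,6}; box has {2,5} → only 4 remains.
row 1, column 4 = 6: row 1 has {1,2,3,4}; col 4 has {1,2,3,4,5}; box has {2,4,5} → only 6 remains.
row 2, column 3 = 3: row 2 has {1,2,5,6}; col 3 has {2,4,5,6}; box has {2,4,5,6} → only 3 remains.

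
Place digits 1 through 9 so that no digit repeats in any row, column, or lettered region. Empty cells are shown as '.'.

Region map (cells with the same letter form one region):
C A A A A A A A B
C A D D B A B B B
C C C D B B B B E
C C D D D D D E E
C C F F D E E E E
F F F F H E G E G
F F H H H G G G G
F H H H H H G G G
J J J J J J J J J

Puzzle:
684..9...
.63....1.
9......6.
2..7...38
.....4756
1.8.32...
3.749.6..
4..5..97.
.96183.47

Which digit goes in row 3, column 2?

4

row 1, column 8 = 2 (sole candidate).
row 3, column 9 = 1 (sole candidate).
row 5, column 1 = 8 (sole candidate).
row 6, column 8 = 9 (sole candidate).
row 7, column 8 = 8 (sole candidate).
row 9, column 1 = 5 (sole candidate).
row 9, column 7 = 2 (sole candidate).
row 1, column 4 = 3 (sole candidate).
row 1, column 9 = 5 (sole candidate).
row 2, column 1 = 7 (sole candidate).
row 2, column 6 = 5 (sole candidate).
row 3, column 3 = 5 (sole candidate).
row 6, column 4 = 6 (sole candidate).
row 6, column 9 = 4 (sole candidate).
row 7, column 6 = 1 (sole candidate).
row 7, column 9 = 2 (sole candidate).
row 8, column 9 = 3 (sole candidate).
row 1, column 7 = 1 (sole candidate).
row 2, column 9 = 9 (sole candidate).
row 4, column 6 = 6 (sole candidate).
row 6, column 7 = 5 (sole candidate).
row 7, column 2 = 5 (sole candidate).
row 8, column 6 = 8 (sole candidate).
row 1, column 5 = 7 (sole candidate).
row 3, column 6 = 7 (sole candidate).
row 4, column 7 = 4 (sole candidate).
row 6, column 2 = 7 (sole candidate).
row 2, column 7 = 8 (sole candidate).
row 3, column 7 = 3 (sole candidate).
row 4, column 2 = 1 (sole candidate).
row 4, column 3 = 9 (sole candidate).
row 4, column 5 = 5 (sole candidate).
row 5, column 2 = 3 (sole candidate).
row 5, column 3 = 2 (sole candidate).
row 5, column 4 = 9 (sole candidate).
row 5, column 5 = 1 (sole candidate).
row 8, column 2 = 2 (sole candidate).
row 8, column 3 = 1 (sole candidate).
row 8, column 5 = 6 (sole candidate).
row 2, column 4 = 2 (sole candidate).
row 2, column 5 = 4 (sole candidate).
row 3, column 2 = 4: row 3 has {1,3,5,6,7,9}; col 2 has {1,2,3,5,6,7,8,9}; region has {1,2,3,5,6,7,8,9} → only 4 remains.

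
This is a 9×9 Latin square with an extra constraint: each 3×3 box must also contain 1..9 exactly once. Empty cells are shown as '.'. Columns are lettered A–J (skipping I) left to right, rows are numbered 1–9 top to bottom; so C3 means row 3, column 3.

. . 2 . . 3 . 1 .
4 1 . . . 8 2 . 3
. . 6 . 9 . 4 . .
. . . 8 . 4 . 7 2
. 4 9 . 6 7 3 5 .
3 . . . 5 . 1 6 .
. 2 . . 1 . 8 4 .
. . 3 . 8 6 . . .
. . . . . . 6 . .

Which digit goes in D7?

E2 = 7: row 2 has {1,2,3,4,8}; col 5 has {1,5,6,8,9}; box has {3,8,9} → only 7 remains.
H2 = 9: row 2 has {1,2,3,4,7,8}; col 8 has {1,4,5,6,7}; box has {1,2,3,4} → only 9 remains.
H3 = 8: row 3 has {4,6,9}; col 8 has {1,4,5,6,7,9}; box has {1,2,3,4,9} → only 8 remains.
E4 = 3: row 4 has {2,4,7,8}; col 5 has {1,5,6,7,8,9}; box has {4,5,6,7,8} → only 3 remains.
G4 = 9: row 4 has {2,3,4,7,8}; col 7 has {1,2,3,4,6,8}; box has {1,2,3,5,6,7} → only 9 remains.
J5 = 8: row 5 has {3,4,5,6,7,9}; col 9 has {2,3}; box has {1,2,3,5,6,7,9} → only 8 remains.
J6 = 4: row 6 has {1,3,5,6}; col 9 has {2,3,8}; box has {1,2,3,5,6,7,8,9} → only 4 remains.
H8 = 2: row 8 has {3,6,8}; col 8 has {1,4,5,6,7,8,9}; box has {4,6,8} → only 2 remains.
H9 = 3: row 9 has {6}; col 8 has {1,2,4,5,6,7,8,9}; box has {2,4,6,8} → only 3 remains.
E1 = 4: row 1 has {1,2,3}; col 5 has {1,3,5,6,7,8,9}; box has {3,7,8,9} → only 4 remains.
C2 = 5: row 2 has {1,2,3,4,7,8,9}; col 3 has {2,3,6,9}; box has {1,2,4,6} → only 5 remains.
D2 = 6: row 2 has {1,2,3,4,5,7,8,9}; col 4 has {8}; box has {3,4,7,8,9} → only 6 remains.
A3 = 7: row 3 has {4,6,8,9}; col 1 has {3,4}; box has {1,2,4,5,6} → only 7 remains.
B3 = 3: row 3 has {4,6,7,8,9}; col 2 has {1,2,4}; box has {1,2,4,5,6,7} → only 3 remains.
J3 = 5: row 3 has {3,4,6,7,8,9}; col 9 has {2,3,4,8}; box has {1,2,3,4,8,9} → only 5 remains.
C4 = 1: row 4 has {2,3,4,7,8,9}; col 3 has {2,3,5,6,9}; box has {3,4,9} → only 1 remains.
A5 = 2: row 5 has {3,4,5,6,7,8,9}; col 1 has {3,4,7}; box has {1,3,4,9} → only 2 remains.
D5 = 1: row 5 has {2,3,4,5,6,7,8,9}; col 4 has {6,8}; box has {3,4,5,6,7,8} → only 1 remains.
C7 = 7: row 7 has {1,2,4,8}; col 3 has {1,2,3,5,6,9}; box has {2,3} → only 7 remains.
J7 = 9: row 7 has {1,2,4,7,8}; col 9 has {2,3,4,5,8}; box has {2,3,4,6,8} → only 9 remains.
E9 = 2: row 9 has {3,6}; col 5 has {1,3,4,5,6,7,8,9}; box has {1,6,8} → only 2 remains.
D1 = 5: row 1 has {1,2,3,4}; col 4 has {1,6,8}; box has {3,4,6,7,8,9} → only 5 remains.
G1 = 7: row 1 has {1,2,3,4,5}; col 7 has {1,2,3,4,6,8,9}; box has {1,2,3,4,5,8,9} → only 7 remains.
J1 = 6: row 1 has {1,2,3,4,5,7}; col 9 has {2,3,4,5,8,9}; box has {1,2,3,4,5,7,8,9} → only 6 remains.
D3 = 2: row 3 has {3,4,5,6,7,8,9}; col 4 has {1,5,6,8}; box has {3,4,5,6,7,8,9} → only 2 remains.
F3 = 1: row 3 has {2,3,4,5,6,7,8,9}; col 6 has {3,4,6,7,8}; box has {2,3,4,5,6,7,8,9} → only 1 remains.
C6 = 8: row 6 has {1,3,4,5,6}; col 3 has {1,2,3,5,6,7,9}; box has {1,2,3,4,9} → only 8 remains.
D6 = 9: row 6 has {1,3,4,5,6,8}; col 4 has {1,2,5,6,8}; box has {1,3,4,5,6,7,8} → only 9 remains.
F6 = 2: row 6 has {1,3,4,5,6,8,9}; col 6 has {1,3,4,6,7,8}; box has {1,3,4,5,6,7,8,9} → only 2 remains.
D7 = 3: row 7 has {1,2,4,7,8,9}; col 4 has {1,2,5,6,8,9}; box has {1,2,6,8} → only 3 remains.

3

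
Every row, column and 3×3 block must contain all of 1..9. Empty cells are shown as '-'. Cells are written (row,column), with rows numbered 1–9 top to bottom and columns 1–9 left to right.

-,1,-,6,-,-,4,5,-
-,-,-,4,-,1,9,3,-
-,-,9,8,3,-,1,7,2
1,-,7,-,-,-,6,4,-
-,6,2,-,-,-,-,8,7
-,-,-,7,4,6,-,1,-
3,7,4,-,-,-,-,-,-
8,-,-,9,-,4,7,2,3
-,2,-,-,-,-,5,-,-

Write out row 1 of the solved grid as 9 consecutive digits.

(1,9) = 8: row 1 has {1,4,5,6}; col 9 has {2,3,7}; box has {1,2,3,4,5,7,9} → only 8 remains.
(2,9) = 6: row 2 has {1,3,4,9}; col 9 has {2,3,7,8}; box has {1,2,3,4,5,7,8,9} → only 6 remains.
(3,6) = 5: row 3 has {1,2,3,7,8,9}; col 6 has {1,4,6}; box has {1,3,4,6,8} → only 5 remains.
(5,7) = 3: row 5 has {2,6,7,8}; col 7 has {1,4,5,6,7,9}; box has {1,4,6,7,8} → only 3 remains.
(6,7) = 2: row 6 has {1,4,6,7}; col 7 has {1,3,4,5,6,7,9}; box has {1,3,4,6,7,8} → only 2 remains.
(7,7) = 8: row 7 has {3,4,7}; col 7 has {1,2,3,4,5,6,7,9}; box has {2,3,5,7} → only 8 remains.
(8,2) = 5: row 8 has {2,3,4,7,8,9}; col 2 has {1,2,6,7}; box has {2,3,4,7,8} → only 5 remains.
(1,3) = 3: row 1 has {1,4,5,6,8}; col 3 has {2,4,7,9}; box has {1,9} → only 3 remains.
(2,2) = 8: row 2 has {1,3,4,6,9}; col 2 has {1,2,5,6,7}; box has {1,3,9} → only 8 remains.
(2,3) = 5: row 2 has {1,3,4,6,8,9}; col 3 has {2,3,4,7,9}; box has {1,3,8,9} → only 5 remains.
(3,2) = 4: row 3 has {1,2,3,5,7,8,9}; col 2 has {1,2,5,6,7,8}; box has {1,3,5,8,9} → only 4 remains.
(5,6) = 9: row 5 has {2,3,6,7,8}; col 6 has {1,4,5,6}; box has {4,6,7} → only 9 remains.
(6,3) = 8: row 6 has {1,2,4,6,7}; col 3 has {2,3,4,5,7,9}; box has {1,2,6,7} → only 8 remains.
(7,6) = 2: row 7 has {3,4,7,8}; col 6 has {1,4,5,6,9}; box has {4,9} → only 2 remains.
(1,6) = 7: row 1 has {1,3,4,5,6,8}; col 6 has {1,2,4,5,6,9}; box has {1,3,4,5,6,8} → only 7 remains.
(2,5) = 2: row 2 has {1,3,4,5,6,8,9}; col 5 has {3,4}; box has {1,3,4,5,6,7,8} → only 2 remains.
(3,1) = 6: row 3 has {1,2,3,4,5,7,8,9}; col 1 has {1,3,8}; box has {1,3,4,5,8,9} → only 6 remains.
(9,1) = 9: row 9 has {2,5}; col 1 has {1,3,6,8}; box has {2,3,4,5,7,8} → only 9 remains.
(9,8) = 6: row 9 has {2,5,9}; col 8 has {1,2,3,4,5,7,8}; box has {2,3,5,7,8} → only 6 remains.
(1,1) = 2: row 1 has {1,3,4,5,6,7,8}; col 1 has {1,3,6,8,9}; box has {1,3,4,5,6,8,9} → only 2 remains.
(1,5) = 9: row 1 has {1,2,3,4,5,6,7,8}; col 5 has {2,3,4}; box has {1,2,3,4,5,6,7,8} → only 9 remains.

213697458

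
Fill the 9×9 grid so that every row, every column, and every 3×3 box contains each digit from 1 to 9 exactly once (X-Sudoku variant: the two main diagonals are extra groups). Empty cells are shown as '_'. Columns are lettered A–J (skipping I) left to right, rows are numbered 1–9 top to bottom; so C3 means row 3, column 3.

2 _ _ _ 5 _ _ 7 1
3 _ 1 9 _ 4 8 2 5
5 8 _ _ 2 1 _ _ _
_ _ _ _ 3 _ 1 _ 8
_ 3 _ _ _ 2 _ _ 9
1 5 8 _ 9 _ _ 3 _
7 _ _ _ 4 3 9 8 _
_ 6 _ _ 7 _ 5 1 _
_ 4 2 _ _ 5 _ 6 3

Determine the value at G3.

3

B1 = 9 (sole candidate).
B2 = 7 (sole candidate).
E2 = 6 (sole candidate).
B4 = 2 (sole candidate).
F4 = 7 (sole candidate).
E5 = 8 (sole candidate).
D6 = 4 (sole candidate).
F6 = 6 (sole candidate).
B7 = 1 (sole candidate).
C7 = 5 (sole candidate).
J7 = 2 (sole candidate).
J8 = 4 (sole candidate).
A9 = 9 (sole candidate).
E9 = 1 (sole candidate).
G9 = 7 (sole candidate).
F1 = 8 (sole candidate).
C3 = 4 (sole candidate).
G3 = 3: row 3 has {1,2,4,5,8}; col 7 has {1,5,7,8,9}; box has {1,2,5,7,8}; anti-diagonal has {1,2,4,5,6,7,8,9} → only 3 remains.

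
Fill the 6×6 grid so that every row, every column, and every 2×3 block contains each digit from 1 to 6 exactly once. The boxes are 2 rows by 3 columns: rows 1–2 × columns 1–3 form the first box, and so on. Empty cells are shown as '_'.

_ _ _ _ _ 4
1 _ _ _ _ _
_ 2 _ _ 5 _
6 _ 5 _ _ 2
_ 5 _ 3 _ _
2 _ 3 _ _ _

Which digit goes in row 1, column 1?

row 5, column 1 = 4: row 5 has {3,5}; col 1 has {1,2,6}; box has {2,3,5} → only 4 remains.
row 3, column 1 = 3: row 3 has {2,5}; col 1 has {1,2,4,6}; box has {2,5,6} → only 3 remains.
row 1, column 1 = 5: row 1 has {4}; col 1 has {1,2,3,4,6}; box has {1} → only 5 remains.

5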